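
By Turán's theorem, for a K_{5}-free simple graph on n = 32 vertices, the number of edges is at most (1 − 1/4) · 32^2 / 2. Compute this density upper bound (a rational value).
Turán density bound = (3/4) · 32^2/2 = 384

Turán's theorem: ex(n, K_{r+1}) is achieved by the complete r-partite Turán graph T(n, r) with parts as balanced as possible, and is at most (1 − 1/r) · n^2/2. For r = 4, n = 32: the density bound is (3/4) · 1024/2 = 384. Since 4 ∣ 32, the Turán graph T(32, 4) has parts of equal size 8, and its edge count e(T(32, 4)) = 384 attains the density bound exactly.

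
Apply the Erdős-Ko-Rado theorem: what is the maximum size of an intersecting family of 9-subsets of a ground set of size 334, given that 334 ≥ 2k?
max |F| = C(333, 8) = 3445393434665391

The Erdős-Ko-Rado theorem states: for n ≥ 2k, an intersecting family of k-subsets of an n-element set has size at most C(n − 1, k − 1), with equality for 'star' families {A ⊆ [n] : |A| = k, i ∈ A} (fix an element i). For n = 334, k = 9: C(333, 8) = 3445393434665391.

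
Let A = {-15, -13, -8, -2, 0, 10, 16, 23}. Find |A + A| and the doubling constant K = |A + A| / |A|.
K = |A + A| / |A| = 32/8 = 4

Enumerate A + A = {a + b : a, b ∈ A}. With |A| = 8, there are |A|^2 = 64 ordered sum pairs; collecting distinct values, A + A = {-30, -28, -26, -23, -21, -17, -16, -15, -13, -10, -8, -5, -4, -3, -2, 0, 1, 2, 3, 8, 10, 14, 15, 16, 20, 21, 23, 26, 32, 33, 39, 46}, so |A + A| = 32. Thus K = 32/8 = 4. For comparison, the minimum possible |A + A| over all 8-element sets is 2·8 − 1 = 15 (so min K = 15/8), attained only by arithmetic progressions.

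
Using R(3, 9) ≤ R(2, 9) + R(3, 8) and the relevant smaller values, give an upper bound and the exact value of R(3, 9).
R(3, 9) ≤ R(2, 9) + R(3, 8) = 9 + 28 = 37; exact value R(3, 9) = 36.

The Erdős–Szekeres recurrence R(r, s) ≤ R(r−1, s) + R(r, s−1) applied to (r, s) = (3, 9) gives
  R(3, 9) ≤ R(2, 9) + R(3, 8) = 9 + 28 = 37.
(Recall R(2, k) = k and R is symmetric.) The recurrence is not tight here (it gives 37, but the exact value is R(3, 9) = 36); the tight upper bound requires a sharper argument than the simple recurrence, combined with a lower-bound construction on K_{35}.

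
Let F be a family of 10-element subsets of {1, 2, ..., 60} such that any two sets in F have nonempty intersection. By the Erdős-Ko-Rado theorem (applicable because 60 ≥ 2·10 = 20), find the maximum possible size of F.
max |F| = C(59, 9) = 12565671261

The Erdős-Ko-Rado theorem states: for n ≥ 2k, an intersecting family of k-subsets of an n-element set has size at most C(n − 1, k − 1), with equality for 'star' families {A ⊆ [n] : |A| = k, i ∈ A} (fix an element i). For n = 60, k = 10: C(59, 9) = 12565671261.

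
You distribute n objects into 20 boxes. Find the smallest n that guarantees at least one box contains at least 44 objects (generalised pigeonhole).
n = (44 − 1)·20 + 1 = 861

By the generalised pigeonhole principle, to guarantee some box contains ≥ r objects we need more than (r − 1) · k objects total. Threshold: n = (r − 1) · k + 1. With r = 44 and k = 20: n = 43 · 20 + 1 = 860 + 1 = 861. For n = 860 = 43 · 20, we can put exactly 43 objects in every box, avoiding 44 in any single one — so 861 is tight.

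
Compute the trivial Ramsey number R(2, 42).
R(2, 42) = 42

R(2, k) = k for all k ≥ 2: in a 2-colouring of K_k, either some edge is red (a red K_2) or all edges are blue (a blue K_k). And K_{41} coloured all-blue has no blue K_42, so R(2, 42) > 41. Hence R(2, 42) = 42.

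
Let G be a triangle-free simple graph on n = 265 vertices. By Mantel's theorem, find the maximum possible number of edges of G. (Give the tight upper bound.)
ex(265, K_3) = ⌊265^2/4⌋ = 17556

Mantel (1907): a triangle-free graph on n vertices has at most ⌊n^2/4⌋ edges, with equality for the complete bipartite graph K_{⌊n/2⌋, ⌈n/2⌉}. For n = 265: ⌊265^2/4⌋ = ⌊70225/4⌋ = 17556. The extremal graph is K_{132, 133}, which has 132·133 = 17556 edges.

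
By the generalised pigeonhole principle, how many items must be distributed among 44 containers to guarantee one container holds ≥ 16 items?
n = (16 − 1)·44 + 1 = 661

By the generalised pigeonhole principle, to guarantee some box contains ≥ r objects we need more than (r − 1) · k objects total. Threshold: n = (r − 1) · k + 1. With r = 16 and k = 44: n = 15 · 44 + 1 = 660 + 1 = 661. For n = 660 = 15 · 44, we can put exactly 15 objects in every box, avoiding 16 in any single one — so 661 is tight.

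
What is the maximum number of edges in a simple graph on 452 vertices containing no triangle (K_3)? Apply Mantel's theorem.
ex(452, K_3) = ⌊452^2/4⌋ = 51076

Mantel (1907): a triangle-free graph on n vertices has at most ⌊n^2/4⌋ edges, with equality for the complete bipartite graph K_{⌊n/2⌋, ⌈n/2⌉}. For n = 452: ⌊452^2/4⌋ = ⌊204304/4⌋ = 51076. The extremal graph is K_{226, 226}, which has 226·226 = 51076 edges.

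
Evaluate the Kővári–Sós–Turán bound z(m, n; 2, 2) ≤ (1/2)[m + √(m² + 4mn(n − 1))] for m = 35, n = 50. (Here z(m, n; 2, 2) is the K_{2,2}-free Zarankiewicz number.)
z(35, 50; 2, 2) ≤ (1/2)[35 + √(35² + 4·35·50·49)] = (1/2)[35 + √344225] = 310.8535

Kővári–Sós–Turán: let r_1, ..., r_35 be the row sums and z = Σ r_i the total number of 1s. Each pair of columns can share at most one row with both entries 1 (else a 2×2 all-ones block appears), so Σ_i C(r_i, 2) ≤ C(50, 2) = 1225. By convexity Σ_i C(r_i, 2) ≥ 35·C(z/35, 2) = z(z − 35)/(2·35), giving z² − 35z − 35·50·49 ≤ 0 and hence z ≤ (1/2)[35 + √(1225 + 4·85750)] = (1/2)[35 + √344225] ≈ (1/2)(35 + 586.7069) = 310.8535.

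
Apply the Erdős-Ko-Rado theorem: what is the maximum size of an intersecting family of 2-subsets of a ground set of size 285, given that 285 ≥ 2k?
max |F| = C(284, 1) = 284

Erdős-Ko-Rado (1961): when n ≥ 2k, max |F| = C(n−1, k−1). The bound is attained by the star {A : i ∈ A} for any fixed i ∈ [n]. Here C(285−1, 2−1) = C(284, 1) = 284.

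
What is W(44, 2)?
W(44, 2) = 44 + 1 = 45

A 2-term AP is any pair of integers, so a monochromatic 2-AP exists iff some colour is used at least twice. With 44 colours, the colouring i ↦ i on {1, ..., 44} uses each colour once, avoiding any monochromatic pair, so W(44, 2) > 44. For {1, ..., 45}, pigeonhole forces two integers of the same colour, which form a monochromatic 2-AP. Hence W(44, 2) = 45.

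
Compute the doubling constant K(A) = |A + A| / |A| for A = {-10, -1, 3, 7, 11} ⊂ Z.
K = |A + A| / |A| = 12/5

Enumerate A + A = {a + b : a, b ∈ A}. With |A| = 5, there are |A|^2 = 25 ordered sum pairs; collecting distinct values, A + A = {-20, -11, -7, -3, -2, 1, 2, 6, 10, 14, 18, 22}, so |A + A| = 12. Thus K = 12/5. For comparison, the minimum possible |A + A| over all 5-element sets is 2·5 − 1 = 9 (so min K = 9/5), attained only by arithmetic progressions.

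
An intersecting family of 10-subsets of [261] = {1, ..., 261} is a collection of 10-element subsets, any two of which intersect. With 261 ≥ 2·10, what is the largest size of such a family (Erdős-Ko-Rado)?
max |F| = C(260, 9) = 13007619750885760

The Erdős-Ko-Rado theorem states: for n ≥ 2k, an intersecting family of k-subsets of an n-element set has size at most C(n − 1, k − 1), with equality for 'star' families {A ⊆ [n] : |A| = k, i ∈ A} (fix an element i). For n = 261, k = 10: C(260, 9) = 13007619750885760.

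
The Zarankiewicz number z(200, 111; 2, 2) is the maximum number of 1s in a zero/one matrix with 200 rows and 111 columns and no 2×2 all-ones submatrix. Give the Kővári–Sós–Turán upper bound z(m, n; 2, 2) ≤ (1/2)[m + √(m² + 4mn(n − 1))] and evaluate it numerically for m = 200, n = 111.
z(200, 111; 2, 2) ≤ (1/2)[200 + √(200² + 4·200·111·110)] = (1/2)[200 + √9808000] = 1665.8863

Kővári–Sós–Turán: let r_1, ..., r_200 be the row sums and z = Σ r_i the total number of 1s. Each pair of columns can share at most one row with both entries 1 (else a 2×2 all-ones block appears), so Σ_i C(r_i, 2) ≤ C(111, 2) = 6105. By convexity Σ_i C(r_i, 2) ≥ 200·C(z/200, 2) = z(z − 200)/(2·200), giving z² − 200z − 200·111·110 ≤ 0 and hence z ≤ (1/2)[200 + √(40000 + 4·2442000)] = (1/2)[200 + √9808000] ≈ (1/2)(200 + 3131.7727) = 1665.8863.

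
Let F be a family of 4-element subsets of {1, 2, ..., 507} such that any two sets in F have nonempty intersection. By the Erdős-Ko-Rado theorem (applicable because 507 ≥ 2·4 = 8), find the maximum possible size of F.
max |F| = C(506, 3) = 21464520

Erdős-Ko-Rado (1961): when n ≥ 2k, max |F| = C(n−1, k−1). The bound is attained by the star {A : i ∈ A} for any fixed i ∈ [n]. Here C(507−1, 4−1) = C(506, 3) = 21464520.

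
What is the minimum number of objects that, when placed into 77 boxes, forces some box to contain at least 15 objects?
n = (15 − 1)·77 + 1 = 1079

By the generalised pigeonhole principle, to guarantee some box contains ≥ r objects we need more than (r − 1) · k objects total. Threshold: n = (r − 1) · k + 1. With r = 15 and k = 77: n = 14 · 77 + 1 = 1078 + 1 = 1079. For n = 1078 = 14 · 77, we can put exactly 14 objects in every box, avoiding 15 in any single one — so 1079 is tight.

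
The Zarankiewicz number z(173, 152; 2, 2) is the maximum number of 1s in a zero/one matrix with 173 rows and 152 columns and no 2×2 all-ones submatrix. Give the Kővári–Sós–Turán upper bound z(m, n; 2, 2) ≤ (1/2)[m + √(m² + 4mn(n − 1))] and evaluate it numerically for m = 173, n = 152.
z(173, 152; 2, 2) ≤ (1/2)[173 + √(173² + 4·173·152·151)] = (1/2)[173 + √15912713] = 2081.0371

Kővári–Sós–Turán: let r_1, ..., r_173 be the row sums and z = Σ r_i the total number of 1s. Each pair of columns can share at most one row with both entries 1 (else a 2×2 all-ones block appears), so Σ_i C(r_i, 2) ≤ C(152, 2) = 11476. By convexity Σ_i C(r_i, 2) ≥ 173·C(z/173, 2) = z(z − 173)/(2·173), giving z² − 173z − 173·152·151 ≤ 0 and hence z ≤ (1/2)[173 + √(29929 + 4·3970696)] = (1/2)[173 + √15912713] ≈ (1/2)(173 + 3989.0742) = 2081.0371.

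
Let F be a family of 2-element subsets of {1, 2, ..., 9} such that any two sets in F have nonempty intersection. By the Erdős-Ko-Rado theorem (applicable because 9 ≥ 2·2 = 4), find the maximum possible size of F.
max |F| = C(8, 1) = 8

Erdős-Ko-Rado (1961): when n ≥ 2k, max |F| = C(n−1, k−1). The bound is attained by the star {A : i ∈ A} for any fixed i ∈ [n]. Here C(9−1, 2−1) = C(8, 1) = 8.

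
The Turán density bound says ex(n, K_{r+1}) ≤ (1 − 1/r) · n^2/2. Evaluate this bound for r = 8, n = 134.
Turán density bound = (7/8) · 134^2/2 = 31423/4 ≈ 7855.75

Turán's theorem: ex(n, K_{r+1}) is achieved by the complete r-partite Turán graph T(n, r) with parts as balanced as possible, and is at most (1 − 1/r) · n^2/2. For r = 8, n = 134: the density bound is (7/8) · 17956/2 = 31423/4 ≈ 7855.75. The integer-valued extremum is e(T(134, 8)) = 7855, which is strictly less than the density bound 31423/4 since 8 ∤ 134 (the parts of T(134, 8) cannot all be equal).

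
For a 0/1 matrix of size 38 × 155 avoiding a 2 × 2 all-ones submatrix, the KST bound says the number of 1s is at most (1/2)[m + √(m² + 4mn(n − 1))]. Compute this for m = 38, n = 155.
z(38, 155; 2, 2) ≤ (1/2)[38 + √(38² + 4·38·155·154)] = (1/2)[38 + √3629684] = 971.5865

Kővári–Sós–Turán: let r_1, ..., r_38 be the row sums and z = Σ r_i the total number of 1s. Each pair of columns can share at most one row with both entries 1 (else a 2×2 all-ones block appears), so Σ_i C(r_i, 2) ≤ C(155, 2) = 11935. By convexity Σ_i C(r_i, 2) ≥ 38·C(z/38, 2) = z(z − 38)/(2·38), giving z² − 38z − 38·155·154 ≤ 0 and hence z ≤ (1/2)[38 + √(1444 + 4·907060)] = (1/2)[38 + √3629684] ≈ (1/2)(38 + 1905.173) = 971.5865.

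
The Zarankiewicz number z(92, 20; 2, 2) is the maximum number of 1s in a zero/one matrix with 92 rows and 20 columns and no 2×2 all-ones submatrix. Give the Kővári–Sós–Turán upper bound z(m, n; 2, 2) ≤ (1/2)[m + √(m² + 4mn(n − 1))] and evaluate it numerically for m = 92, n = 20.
z(92, 20; 2, 2) ≤ (1/2)[92 + √(92² + 4·92·20·19)] = (1/2)[92 + √148304] = 238.5513

Kővári–Sós–Turán: let r_1, ..., r_92 be the row sums and z = Σ r_i the total number of 1s. Each pair of columns can share at most one row with both entries 1 (else a 2×2 all-ones block appears), so Σ_i C(r_i, 2) ≤ C(20, 2) = 190. By convexity Σ_i C(r_i, 2) ≥ 92·C(z/92, 2) = z(z − 92)/(2·92), giving z² − 92z − 92·20·19 ≤ 0 and hence z ≤ (1/2)[92 + √(8464 + 4·34960)] = (1/2)[92 + √148304] ≈ (1/2)(92 + 385.1026) = 238.5513.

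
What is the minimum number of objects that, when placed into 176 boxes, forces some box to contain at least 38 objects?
n = (38 − 1)·176 + 1 = 6513

By the generalised pigeonhole principle, to guarantee some box contains ≥ r objects we need more than (r − 1) · k objects total. Threshold: n = (r − 1) · k + 1. With r = 38 and k = 176: n = 37 · 176 + 1 = 6512 + 1 = 6513. For n = 6512 = 37 · 176, we can put exactly 37 objects in every box, avoiding 38 in any single one — so 6513 is tight.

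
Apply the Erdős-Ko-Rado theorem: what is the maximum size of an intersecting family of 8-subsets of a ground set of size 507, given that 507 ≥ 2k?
max |F| = C(506, 7) = 1616297597409000

Erdős-Ko-Rado (1961): when n ≥ 2k, max |F| = C(n−1, k−1). The bound is attained by the star {A : i ∈ A} for any fixed i ∈ [n]. Here C(507−1, 8−1) = C(506, 7) = 1616297597409000.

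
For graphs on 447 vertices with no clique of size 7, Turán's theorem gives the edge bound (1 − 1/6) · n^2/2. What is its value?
Turán density bound = (5/6) · 447^2/2 = 333015/4 ≈ 83253.75

Turán's theorem: ex(n, K_{r+1}) is achieved by the complete r-partite Turán graph T(n, r) with parts as balanced as possible, and is at most (1 − 1/r) · n^2/2. For r = 6, n = 447: the density bound is (5/6) · 199809/2 = 333015/4 ≈ 83253.75. The integer-valued extremum is e(T(447, 6)) = 83253, which is strictly less than the density bound 333015/4 since 6 ∤ 447 (the parts of T(447, 6) cannot all be equal).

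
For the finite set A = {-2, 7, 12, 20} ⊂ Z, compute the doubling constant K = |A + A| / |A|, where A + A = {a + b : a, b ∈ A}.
K = |A + A| / |A| = 10/4 = 5/2

Enumerate A + A = {a + b : a, b ∈ A}. With |A| = 4, there are |A|^2 = 16 ordered sum pairs; collecting distinct values, A + A = {-4, 5, 10, 14, 18, 19, 24, 27, 32, 40}, so |A + A| = 10. Thus K = 10/4 = 5/2. For comparison, the minimum possible |A + A| over all 4-element sets is 2·4 − 1 = 7 (so min K = 7/4), attained only by arithmetic progressions.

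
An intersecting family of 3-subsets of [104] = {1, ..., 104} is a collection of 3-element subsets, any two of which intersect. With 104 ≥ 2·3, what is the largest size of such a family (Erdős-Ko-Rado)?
max |F| = C(103, 2) = 5253

Erdős-Ko-Rado (1961): when n ≥ 2k, max |F| = C(n−1, k−1). The bound is attained by the star {A : i ∈ A} for any fixed i ∈ [n]. Here C(104−1, 3−1) = C(103, 2) = 5253.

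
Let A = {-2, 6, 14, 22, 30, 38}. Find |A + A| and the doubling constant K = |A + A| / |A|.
K = |A + A| / |A| = 11/6

Enumerate A + A = {a + b : a, b ∈ A}. With |A| = 6, there are |A|^2 = 36 ordered sum pairs; collecting distinct values, A + A = {-4, 4, 12, 20, 28, 36, 44, 52, 60, 68, 76}, so |A + A| = 11. Thus K = 11/6. Here |A + A| = 2|A| − 1 = 11, the minimum possible — so K = 11/6 is minimal, which holds iff A is an arithmetic progression.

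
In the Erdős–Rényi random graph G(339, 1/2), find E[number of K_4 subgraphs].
E[# K_4] = C(339, 4) · (1/2)^C(4, 2) = 540597876 / 2^6 = 135149469/16 = 8446841.8125

For each 4-subset S of vertices (there are C(339, 4) = 540597876 such S), let X_S = 1 if S induces a K_4 (all C(4, 2) = 6 edges present). Then P(X_S = 1) = (1/2)^6 = 1/64. By linearity of expectation, E[# K_4] = C(339, 4) · (1/2)^6 = 540597876 / 64 = 135149469/16 = 8446841.8125.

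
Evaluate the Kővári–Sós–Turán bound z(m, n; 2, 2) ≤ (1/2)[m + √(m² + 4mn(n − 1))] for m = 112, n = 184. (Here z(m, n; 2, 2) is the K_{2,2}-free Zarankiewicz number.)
z(112, 184; 2, 2) ≤ (1/2)[112 + √(112² + 4·112·184·183)] = (1/2)[112 + √15097600] = 1998.7815

Kővári–Sós–Turán: let r_1, ..., r_112 be the row sums and z = Σ r_i the total number of 1s. Each pair of columns can share at most one row with both entries 1 (else a 2×2 all-ones block appears), so Σ_i C(r_i, 2) ≤ C(184, 2) = 16836. By convexity Σ_i C(r_i, 2) ≥ 112·C(z/112, 2) = z(z − 112)/(2·112), giving z² − 112z − 112·184·183 ≤ 0 and hence z ≤ (1/2)[112 + √(12544 + 4·3771264)] = (1/2)[112 + √15097600] ≈ (1/2)(112 + 3885.563) = 1998.7815.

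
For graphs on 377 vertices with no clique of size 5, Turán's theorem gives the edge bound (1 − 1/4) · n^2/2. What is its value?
Turán density bound = (3/4) · 377^2/2 = 426387/8 ≈ 53298.375

Turán's theorem: ex(n, K_{r+1}) is achieved by the complete r-partite Turán graph T(n, r) with parts as balanced as possible, and is at most (1 − 1/r) · n^2/2. For r = 4, n = 377: the density bound is (3/4) · 142129/2 = 426387/8 ≈ 53298.375. The integer-valued extremum is e(T(377, 4)) = 53298, which is strictly less than the density bound 426387/8 since 4 ∤ 377 (the parts of T(377, 4) cannot all be equal).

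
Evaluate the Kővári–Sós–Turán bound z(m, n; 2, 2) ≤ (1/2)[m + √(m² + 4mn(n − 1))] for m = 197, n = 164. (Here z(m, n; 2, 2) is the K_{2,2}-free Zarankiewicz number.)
z(197, 164; 2, 2) ≤ (1/2)[197 + √(197² + 4·197·164·163)] = (1/2)[197 + √21103625] = 2395.4341

Kővári–Sós–Turán: let r_1, ..., r_197 be the row sums and z = Σ r_i the total number of 1s. Each pair of columns can share at most one row with both entries 1 (else a 2×2 all-ones block appears), so Σ_i C(r_i, 2) ≤ C(164, 2) = 13366. By convexity Σ_i C(r_i, 2) ≥ 197·C(z/197, 2) = z(z − 197)/(2·197), giving z² − 197z − 197·164·163 ≤ 0 and hence z ≤ (1/2)[197 + √(38809 + 4·5266204)] = (1/2)[197 + √21103625] ≈ (1/2)(197 + 4593.8682) = 2395.4341.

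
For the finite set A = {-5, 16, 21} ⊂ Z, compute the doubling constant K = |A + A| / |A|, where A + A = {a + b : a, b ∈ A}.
K = |A + A| / |A| = 6/3 = 2

Enumerate A + A = {a + b : a, b ∈ A}. With |A| = 3, there are |A|^2 = 9 ordered sum pairs; collecting distinct values, A + A = {-10, 11, 16, 32, 37, 42}, so |A + A| = 6. Thus K = 6/3 = 2. For comparison, the minimum possible |A + A| over all 3-element sets is 2·3 − 1 = 5 (so min K = 5/3), attained only by arithmetic progressions.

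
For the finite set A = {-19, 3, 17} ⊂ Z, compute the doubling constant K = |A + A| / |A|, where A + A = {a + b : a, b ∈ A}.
K = |A + A| / |A| = 6/3 = 2

Enumerate A + A = {a + b : a, b ∈ A}. With |A| = 3, there are |A|^2 = 9 ordered sum pairs; collecting distinct values, A + A = {-38, -16, -2, 6, 20, 34}, so |A + A| = 6. Thus K = 6/3 = 2. For comparison, the minimum possible |A + A| over all 3-element sets is 2·3 − 1 = 5 (so min K = 5/3), attained only by arithmetic progressions.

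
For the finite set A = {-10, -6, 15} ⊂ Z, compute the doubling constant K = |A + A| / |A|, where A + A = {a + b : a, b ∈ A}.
K = |A + A| / |A| = 6/3 = 2

Enumerate A + A = {a + b : a, b ∈ A}. With |A| = 3, there are |A|^2 = 9 ordered sum pairs; collecting distinct values, A + A = {-20, -16, -12, 5, 9, 30}, so |A + A| = 6. Thus K = 6/3 = 2. For comparison, the minimum possible |A + A| over all 3-element sets is 2·3 − 1 = 5 (so min K = 5/3), attained only by arithmetic progressions.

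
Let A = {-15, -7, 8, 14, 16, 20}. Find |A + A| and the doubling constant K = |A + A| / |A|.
K = |A + A| / |A| = 19/6

Enumerate A + A = {a + b : a, b ∈ A}. With |A| = 6, there are |A|^2 = 36 ordered sum pairs; collecting distinct values, A + A = {-30, -22, -14, -7, -1, 1, 5, 7, 9, 13, 16, 22, 24, 28, 30, 32, 34, 36, 40}, so |A + A| = 19. Thus K = 19/6. For comparison, the minimum possible |A + A| over all 6-element sets is 2·6 − 1 = 11 (so min K = 11/6), attained only by arithmetic progressions.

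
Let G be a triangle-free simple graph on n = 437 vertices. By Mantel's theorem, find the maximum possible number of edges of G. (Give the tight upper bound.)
ex(437, K_3) = ⌊437^2/4⌋ = 47742

Mantel (1907): a triangle-free graph on n vertices has at most ⌊n^2/4⌋ edges, with equality for the complete bipartite graph K_{⌊n/2⌋, ⌈n/2⌉}. For n = 437: ⌊437^2/4⌋ = ⌊190969/4⌋ = 47742. The extremal graph is K_{218, 219}, which has 218·219 = 47742 edges.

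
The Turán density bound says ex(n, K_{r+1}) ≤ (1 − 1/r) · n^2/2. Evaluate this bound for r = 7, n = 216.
Turán density bound = (6/7) · 216^2/2 = 139968/7 ≈ 19995.4286

Turán's theorem: ex(n, K_{r+1}) is achieved by the complete r-partite Turán graph T(n, r) with parts as balanced as possible, and is at most (1 − 1/r) · n^2/2. For r = 7, n = 216: the density bound is (6/7) · 46656/2 = 139968/7 ≈ 19995.4286. The integer-valued extremum is e(T(216, 7)) = 19995, which is strictly less than the density bound 139968/7 since 7 ∤ 216 (the parts of T(216, 7) cannot all be equal).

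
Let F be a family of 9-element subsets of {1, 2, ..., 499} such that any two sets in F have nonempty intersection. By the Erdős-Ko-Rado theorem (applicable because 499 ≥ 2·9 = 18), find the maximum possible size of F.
max |F| = C(498, 8) = 88669150269219234

The Erdős-Ko-Rado theorem states: for n ≥ 2k, an intersecting family of k-subsets of an n-element set has size at most C(n − 1, k − 1), with equality for 'star' families {A ⊆ [n] : |A| = k, i ∈ A} (fix an element i). For n = 499, k = 9: C(498, 8) = 88669150269219234.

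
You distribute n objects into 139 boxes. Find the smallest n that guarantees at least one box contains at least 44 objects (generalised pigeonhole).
n = (44 − 1)·139 + 1 = 5978

By the generalised pigeonhole principle, to guarantee some box contains ≥ r objects we need more than (r − 1) · k objects total. Threshold: n = (r − 1) · k + 1. With r = 44 and k = 139: n = 43 · 139 + 1 = 5977 + 1 = 5978. For n = 5977 = 43 · 139, we can put exactly 43 objects in every box, avoiding 44 in any single one — so 5978 is tight.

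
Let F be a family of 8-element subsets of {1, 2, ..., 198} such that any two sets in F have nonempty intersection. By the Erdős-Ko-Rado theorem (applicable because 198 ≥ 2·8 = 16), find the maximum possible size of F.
max |F| = C(197, 7) = 2051256675104

The Erdős-Ko-Rado theorem states: for n ≥ 2k, an intersecting family of k-subsets of an n-element set has size at most C(n − 1, k − 1), with equality for 'star' families {A ⊆ [n] : |A| = k, i ∈ A} (fix an element i). For n = 198, k = 8: C(197, 7) = 2051256675104.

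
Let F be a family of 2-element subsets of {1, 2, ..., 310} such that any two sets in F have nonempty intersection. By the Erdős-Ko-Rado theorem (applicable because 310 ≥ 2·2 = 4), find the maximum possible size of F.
max |F| = C(309, 1) = 309

The Erdős-Ko-Rado theorem states: for n ≥ 2k, an intersecting family of k-subsets of an n-element set has size at most C(n − 1, k − 1), with equality for 'star' families {A ⊆ [n] : |A| = k, i ∈ A} (fix an element i). For n = 310, k = 2: C(309, 1) = 309.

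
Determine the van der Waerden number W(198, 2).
W(198, 2) = 198 + 1 = 199

A 2-term AP is any pair of integers, so a monochromatic 2-AP exists iff some colour is used at least twice. With 198 colours, the colouring i ↦ i on {1, ..., 198} uses each colour once, avoiding any monochromatic pair, so W(198, 2) > 198. For {1, ..., 199}, pigeonhole forces two integers of the same colour, which form a monochromatic 2-AP. Hence W(198, 2) = 199.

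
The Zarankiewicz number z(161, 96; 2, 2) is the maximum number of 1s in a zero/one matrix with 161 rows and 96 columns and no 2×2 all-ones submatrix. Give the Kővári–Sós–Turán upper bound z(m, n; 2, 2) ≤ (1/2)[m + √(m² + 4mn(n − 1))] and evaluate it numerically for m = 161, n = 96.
z(161, 96; 2, 2) ≤ (1/2)[161 + √(161² + 4·161·96·95)] = (1/2)[161 + √5899201] = 1294.9135

Kővári–Sós–Turán: let r_1, ..., r_161 be the row sums and z = Σ r_i the total number of 1s. Each pair of columns can share at most one row with both entries 1 (else a 2×2 all-ones block appears), so Σ_i C(r_i, 2) ≤ C(96, 2) = 4560. By convexity Σ_i C(r_i, 2) ≥ 161·C(z/161, 2) = z(z − 161)/(2·161), giving z² − 161z − 161·96·95 ≤ 0 and hence z ≤ (1/2)[161 + √(25921 + 4·1468320)] = (1/2)[161 + √5899201] ≈ (1/2)(161 + 2428.8271) = 1294.9135.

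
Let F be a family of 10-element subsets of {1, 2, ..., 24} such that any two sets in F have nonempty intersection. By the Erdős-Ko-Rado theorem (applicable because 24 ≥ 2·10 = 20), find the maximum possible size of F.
max |F| = C(23, 9) = 817190

The Erdős-Ko-Rado theorem states: for n ≥ 2k, an intersecting family of k-subsets of an n-element set has size at most C(n − 1, k − 1), with equality for 'star' families {A ⊆ [n] : |A| = k, i ∈ A} (fix an element i). For n = 24, k = 10: C(23, 9) = 817190.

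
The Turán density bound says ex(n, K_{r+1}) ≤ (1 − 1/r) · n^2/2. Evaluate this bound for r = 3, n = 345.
Turán density bound = (2/3) · 345^2/2 = 39675

Turán's theorem: ex(n, K_{r+1}) is achieved by the complete r-partite Turán graph T(n, r) with parts as balanced as possible, and is at most (1 − 1/r) · n^2/2. For r = 3, n = 345: the density bound is (2/3) · 119025/2 = 39675. Since 3 ∣ 345, the Turán graph T(345, 3) has parts of equal size 115, and its edge count e(T(345, 3)) = 39675 attains the density bound exactly.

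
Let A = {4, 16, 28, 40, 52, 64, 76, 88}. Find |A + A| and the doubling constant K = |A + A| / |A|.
K = |A + A| / |A| = 15/8

Enumerate A + A = {a + b : a, b ∈ A}. With |A| = 8, there are |A|^2 = 64 ordered sum pairs; collecting distinct values, A + A = {8, 20, 32, 44, 56, 68, 80, 92, 104, 116, 128, 140, 152, 164, 176}, so |A + A| = 15. Thus K = 15/8. Here |A + A| = 2|A| − 1 = 15, the minimum possible — so K = 15/8 is minimal, which holds iff A is an arithmetic progression.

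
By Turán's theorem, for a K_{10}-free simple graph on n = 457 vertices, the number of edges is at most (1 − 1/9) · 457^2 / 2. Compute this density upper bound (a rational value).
Turán density bound = (8/9) · 457^2/2 = 835396/9 ≈ 92821.7778

Turán's theorem: ex(n, K_{r+1}) is achieved by the complete r-partite Turán graph T(n, r) with parts as balanced as possible, and is at most (1 − 1/r) · n^2/2. For r = 9, n = 457: the density bound is (8/9) · 208849/2 = 835396/9 ≈ 92821.7778. The integer-valued extremum is e(T(457, 9)) = 92821, which is strictly less than the density bound 835396/9 since 9 ∤ 457 (the parts of T(457, 9) cannot all be equal).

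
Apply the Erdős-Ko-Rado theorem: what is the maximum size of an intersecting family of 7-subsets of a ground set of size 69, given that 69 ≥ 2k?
max |F| = C(68, 6) = 109453344

Erdős-Ko-Rado (1961): when n ≥ 2k, max |F| = C(n−1, k−1). The bound is attained by the star {A : i ∈ A} for any fixed i ∈ [n]. Here C(69−1, 7−1) = C(68, 6) = 109453344.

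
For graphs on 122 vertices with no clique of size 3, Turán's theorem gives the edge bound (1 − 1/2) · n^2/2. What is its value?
Turán density bound = (1/2) · 122^2/2 = 3721

Turán's theorem: ex(n, K_{r+1}) is achieved by the complete r-partite Turán graph T(n, r) with parts as balanced as possible, and is at most (1 − 1/r) · n^2/2. For r = 2, n = 122: the density bound is (1/2) · 14884/2 = 3721. Since 2 ∣ 122, the Turán graph T(122, 2) has parts of equal size 61, and its edge count e(T(122, 2)) = 3721 attains the density bound exactly.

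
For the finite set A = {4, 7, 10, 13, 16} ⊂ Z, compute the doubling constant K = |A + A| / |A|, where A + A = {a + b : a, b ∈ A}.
K = |A + A| / |A| = 9/5

Enumerate A + A = {a + b : a, b ∈ A}. With |A| = 5, there are |A|^2 = 25 ordered sum pairs; collecting distinct values, A + A = {8, 11, 14, 17, 20, 23, 26, 29, 32}, so |A + A| = 9. Thus K = 9/5. Here |A + A| = 2|A| − 1 = 9, the minimum possible — so K = 9/5 is minimal, which holds iff A is an arithmetic progression.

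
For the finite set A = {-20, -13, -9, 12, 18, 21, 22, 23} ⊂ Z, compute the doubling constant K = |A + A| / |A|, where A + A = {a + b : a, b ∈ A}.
K = |A + A| / |A| = 33/8

Enumerate A + A = {a + b : a, b ∈ A}. With |A| = 8, there are |A|^2 = 64 ordered sum pairs; collecting distinct values, A + A = {-40, -33, -29, -26, -22, -18, -8, -2, -1, 1, 2, 3, 5, 8, 9, 10, 12, 13, 14, 24, 30, 33, 34, 35, 36, 39, 40, 41, 42, 43, 44, 45, 46}, so |A + A| = 33. Thus K = 33/8. For comparison, the minimum possible |A + A| over all 8-element sets is 2·8 − 1 = 15 (so min K = 15/8), attained only by arithmetic progressions.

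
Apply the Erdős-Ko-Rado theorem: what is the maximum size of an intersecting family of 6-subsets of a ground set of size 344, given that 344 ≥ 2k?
max |F| = C(343, 5) = 38421292833

The Erdős-Ko-Rado theorem states: for n ≥ 2k, an intersecting family of k-subsets of an n-element set has size at most C(n − 1, k − 1), with equality for 'star' families {A ⊆ [n] : |A| = k, i ∈ A} (fix an element i). For n = 344, k = 6: C(343, 5) = 38421292833.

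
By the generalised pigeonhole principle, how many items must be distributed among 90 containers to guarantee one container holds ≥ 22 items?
n = (22 − 1)·90 + 1 = 1891

By the generalised pigeonhole principle, to guarantee some box contains ≥ r objects we need more than (r − 1) · k objects total. Threshold: n = (r − 1) · k + 1. With r = 22 and k = 90: n = 21 · 90 + 1 = 1890 + 1 = 1891. For n = 1890 = 21 · 90, we can put exactly 21 objects in every box, avoiding 22 in any single one — so 1891 is tight.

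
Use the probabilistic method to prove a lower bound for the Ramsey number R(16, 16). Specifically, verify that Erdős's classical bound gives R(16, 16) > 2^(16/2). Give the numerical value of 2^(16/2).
2^(16/2) = 256; so R(16, 16) > 256

Colour each edge of K_n uniformly at random with red/blue. The expected number of monochromatic K_16 is C(n, 16) · 2 · 2^(−C(16,2)). If C(n, 16) · 2^(1 − C(16,2)) < 1, then with positive probability no monochromatic K_16 exists, so R(16, 16) > n. The standard estimate C(n, 16) ≤ n^16/16! shows this inequality holds whenever n ≤ 2^(16/2) (since 16! · 2^(C(16,2) − 1) > 2^(16^2/2) ≥ n^16). Hence R(16, 16) > 2^(16/2) = 256.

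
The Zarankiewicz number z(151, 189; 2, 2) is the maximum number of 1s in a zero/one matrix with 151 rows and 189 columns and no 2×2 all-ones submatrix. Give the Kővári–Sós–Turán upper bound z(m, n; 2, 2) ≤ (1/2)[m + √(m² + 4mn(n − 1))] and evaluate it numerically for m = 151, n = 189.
z(151, 189; 2, 2) ≤ (1/2)[151 + √(151² + 4·151·189·188)] = (1/2)[151 + √21484129] = 2393.0488

Kővári–Sós–Turán: let r_1, ..., r_151 be the row sums and z = Σ r_i the total number of 1s. Each pair of columns can share at most one row with both entries 1 (else a 2×2 all-ones block appears), so Σ_i C(r_i, 2) ≤ C(189, 2) = 17766. By convexity Σ_i C(r_i, 2) ≥ 151·C(z/151, 2) = z(z − 151)/(2·151), giving z² − 151z − 151·189·188 ≤ 0 and hence z ≤ (1/2)[151 + √(22801 + 4·5365332)] = (1/2)[151 + √21484129] ≈ (1/2)(151 + 4635.0975) = 2393.0488.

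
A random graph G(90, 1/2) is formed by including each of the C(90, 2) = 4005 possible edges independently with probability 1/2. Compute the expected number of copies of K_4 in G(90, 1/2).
E[# K_4] = C(90, 4) · (1/2)^C(4, 2) = 2555190 / 2^6 = 1277595/32 = 39924.84375

For each 4-subset S of vertices (there are C(90, 4) = 2555190 such S), let X_S = 1 if S induces a K_4 (all C(4, 2) = 6 edges present). Then P(X_S = 1) = (1/2)^6 = 1/64. By linearity of expectation, E[# K_4] = C(90, 4) · (1/2)^6 = 2555190 / 64 = 1277595/32 = 39924.84375.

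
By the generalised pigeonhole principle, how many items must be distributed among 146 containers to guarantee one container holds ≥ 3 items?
n = (3 − 1)·146 + 1 = 293

By the generalised pigeonhole principle, to guarantee some box contains ≥ r objects we need more than (r − 1) · k objects total. Threshold: n = (r − 1) · k + 1. With r = 3 and k = 146: n = 2 · 146 + 1 = 292 + 1 = 293. For n = 292 = 2 · 146, we can put exactly 2 objects in every box, avoiding 3 in any single one — so 293 is tight.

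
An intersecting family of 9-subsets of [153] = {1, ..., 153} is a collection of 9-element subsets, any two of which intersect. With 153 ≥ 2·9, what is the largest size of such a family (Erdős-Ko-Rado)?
max |F| = C(152, 8) = 5859727868575

Erdős-Ko-Rado (1961): when n ≥ 2k, max |F| = C(n−1, k−1). The bound is attained by the star {A : i ∈ A} for any fixed i ∈ [n]. Here C(153−1, 9−1) = C(152, 8) = 5859727868575.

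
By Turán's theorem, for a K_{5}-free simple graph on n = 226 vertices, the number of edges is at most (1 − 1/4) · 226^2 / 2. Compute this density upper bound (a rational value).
Turán density bound = (3/4) · 226^2/2 = 38307/2 ≈ 19153.5

Turán's theorem: ex(n, K_{r+1}) is achieved by the complete r-partite Turán graph T(n, r) with parts as balanced as possible, and is at most (1 − 1/r) · n^2/2. For r = 4, n = 226: the density bound is (3/4) · 51076/2 = 38307/2 ≈ 19153.5. The integer-valued extremum is e(T(226, 4)) = 19153, which is strictly less than the density bound 38307/2 since 4 ∤ 226 (the parts of T(226, 4) cannot all be equal).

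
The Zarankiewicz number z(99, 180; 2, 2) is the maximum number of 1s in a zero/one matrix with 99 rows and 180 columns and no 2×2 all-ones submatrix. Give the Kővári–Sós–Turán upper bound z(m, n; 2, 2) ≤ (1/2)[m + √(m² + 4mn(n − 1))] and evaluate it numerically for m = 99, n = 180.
z(99, 180; 2, 2) ≤ (1/2)[99 + √(99² + 4·99·180·179)] = (1/2)[99 + √12768921] = 1836.1814

Kővári–Sós–Turán: let r_1, ..., r_99 be the row sums and z = Σ r_i the total number of 1s. Each pair of columns can share at most one row with both entries 1 (else a 2×2 all-ones block appears), so Σ_i C(r_i, 2) ≤ C(180, 2) = 16110. By convexity Σ_i C(r_i, 2) ≥ 99·C(z/99, 2) = z(z − 99)/(2·99), giving z² − 99z − 99·180·179 ≤ 0 and hence z ≤ (1/2)[99 + √(9801 + 4·3189780)] = (1/2)[99 + √12768921] ≈ (1/2)(99 + 3573.3627) = 1836.1814.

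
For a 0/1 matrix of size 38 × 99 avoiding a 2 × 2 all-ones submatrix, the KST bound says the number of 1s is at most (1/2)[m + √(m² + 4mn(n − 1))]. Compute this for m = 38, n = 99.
z(38, 99; 2, 2) ≤ (1/2)[38 + √(38² + 4·38·99·98)] = (1/2)[38 + √1476148] = 626.4842

Kővári–Sós–Turán: let r_1, ..., r_38 be the row sums and z = Σ r_i the total number of 1s. Each pair of columns can share at most one row with both entries 1 (else a 2×2 all-ones block appears), so Σ_i C(r_i, 2) ≤ C(99, 2) = 4851. By convexity Σ_i C(r_i, 2) ≥ 38·C(z/38, 2) = z(z − 38)/(2·38), giving z² − 38z − 38·99·98 ≤ 0 and hence z ≤ (1/2)[38 + √(1444 + 4·368676)] = (1/2)[38 + √1476148] ≈ (1/2)(38 + 1214.9683) = 626.4842.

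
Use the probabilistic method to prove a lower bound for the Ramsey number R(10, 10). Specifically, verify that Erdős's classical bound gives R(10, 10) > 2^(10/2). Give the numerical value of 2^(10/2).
2^(10/2) = 32; so R(10, 10) > 32

Colour each edge of K_n uniformly at random with red/blue. The expected number of monochromatic K_10 is C(n, 10) · 2 · 2^(−C(10,2)). If C(n, 10) · 2^(1 − C(10,2)) < 1, then with positive probability no monochromatic K_10 exists, so R(10, 10) > n. The standard estimate C(n, 10) ≤ n^10/10! shows this inequality holds whenever n ≤ 2^(10/2) (since 10! · 2^(C(10,2) − 1) > 2^(10^2/2) ≥ n^10). Hence R(10, 10) > 2^(10/2) = 32.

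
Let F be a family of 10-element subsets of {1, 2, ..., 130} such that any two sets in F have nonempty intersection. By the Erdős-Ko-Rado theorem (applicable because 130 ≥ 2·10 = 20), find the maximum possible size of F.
max |F| = C(129, 9) = 20492404684400

Erdős-Ko-Rado (1961): when n ≥ 2k, max |F| = C(n−1, k−1). The bound is attained by the star {A : i ∈ A} for any fixed i ∈ [n]. Here C(130−1, 10−1) = C(129, 9) = 20492404684400.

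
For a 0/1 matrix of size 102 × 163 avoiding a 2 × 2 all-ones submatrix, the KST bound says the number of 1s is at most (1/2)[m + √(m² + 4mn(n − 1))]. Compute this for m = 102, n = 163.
z(102, 163; 2, 2) ≤ (1/2)[102 + √(102² + 4·102·163·162)] = (1/2)[102 + √10784052] = 1692.954

Kővári–Sós–Turán: let r_1, ..., r_102 be the row sums and z = Σ r_i the total number of 1s. Each pair of columns can share at most one row with both entries 1 (else a 2×2 all-ones block appears), so Σ_i C(r_i, 2) ≤ C(163, 2) = 13203. By convexity Σ_i C(r_i, 2) ≥ 102·C(z/102, 2) = z(z − 102)/(2·102), giving z² − 102z − 102·163·162 ≤ 0 and hence z ≤ (1/2)[102 + √(10404 + 4·2693412)] = (1/2)[102 + √10784052] ≈ (1/2)(102 + 3283.908) = 1692.954.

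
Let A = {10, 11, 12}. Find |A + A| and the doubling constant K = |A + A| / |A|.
K = |A + A| / |A| = 5/3

Enumerate A + A = {a + b : a, b ∈ A}. With |A| = 3, there are |A|^2 = 9 ordered sum pairs; collecting distinct values, A + A = {20, 21, 22, 23, 24}, so |A + A| = 5. Thus K = 5/3. Here |A + A| = 2|A| − 1 = 5, the minimum possible — so K = 5/3 is minimal, which holds iff A is an arithmetic progression.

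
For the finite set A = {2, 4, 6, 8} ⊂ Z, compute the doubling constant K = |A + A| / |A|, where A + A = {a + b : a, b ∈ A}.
K = |A + A| / |A| = 7/4

Enumerate A + A = {a + b : a, b ∈ A}. With |A| = 4, there are |A|^2 = 16 ordered sum pairs; collecting distinct values, A + A = {4, 6, 8, 10, 12, 14, 16}, so |A + A| = 7. Thus K = 7/4. Here |A + A| = 2|A| − 1 = 7, the minimum possible — so K = 7/4 is minimal, which holds iff A is an arithmetic progression.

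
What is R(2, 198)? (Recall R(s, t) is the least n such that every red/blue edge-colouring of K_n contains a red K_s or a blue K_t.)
R(2, 198) = 198

R(2, k) = k for all k ≥ 2: in a 2-colouring of K_k, either some edge is red (a red K_2) or all edges are blue (a blue K_k). And K_{197} coloured all-blue has no blue K_198, so R(2, 198) > 197. Hence R(2, 198) = 198.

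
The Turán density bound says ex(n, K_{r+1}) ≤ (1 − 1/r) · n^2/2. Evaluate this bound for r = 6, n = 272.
Turán density bound = (5/6) · 272^2/2 = 92480/3 ≈ 30826.6667

Turán's theorem: ex(n, K_{r+1}) is achieved by the complete r-partite Turán graph T(n, r) with parts as balanced as possible, and is at most (1 − 1/r) · n^2/2. For r = 6, n = 272: the density bound is (5/6) · 73984/2 = 92480/3 ≈ 30826.6667. The integer-valued extremum is e(T(272, 6)) = 30826, which is strictly less than the density bound 92480/3 since 6 ∤ 272 (the parts of T(272, 6) cannot all be equal).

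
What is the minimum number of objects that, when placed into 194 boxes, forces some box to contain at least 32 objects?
n = (32 − 1)·194 + 1 = 6015

By the generalised pigeonhole principle, to guarantee some box contains ≥ r objects we need more than (r − 1) · k objects total. Threshold: n = (r − 1) · k + 1. With r = 32 and k = 194: n = 31 · 194 + 1 = 6014 + 1 = 6015. For n = 6014 = 31 · 194, we can put exactly 31 objects in every box, avoiding 32 in any single one — so 6015 is tight.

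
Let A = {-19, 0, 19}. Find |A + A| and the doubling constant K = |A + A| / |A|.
K = |A + A| / |A| = 5/3

Enumerate A + A = {a + b : a, b ∈ A}. With |A| = 3, there are |A|^2 = 9 ordered sum pairs; collecting distinct values, A + A = {-38, -19, 0, 19, 38}, so |A + A| = 5. Thus K = 5/3. Here |A + A| = 2|A| − 1 = 5, the minimum possible — so K = 5/3 is minimal, which holds iff A is an arithmetic progression.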